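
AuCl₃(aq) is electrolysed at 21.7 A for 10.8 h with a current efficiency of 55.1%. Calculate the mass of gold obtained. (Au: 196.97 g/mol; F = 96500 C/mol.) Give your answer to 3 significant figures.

316 g

Q = 21.7 × 38880 = 8.437×10^5 C
n(e⁻) = 8.437×10^5 / 96500 = 8.743 mol
Au³⁺ + 3e⁻ → Au, so theoretical m(Au) = 2.914 × 196.97 = 574.0 g
Actual mass = 55.1% × 574.0 = 316 g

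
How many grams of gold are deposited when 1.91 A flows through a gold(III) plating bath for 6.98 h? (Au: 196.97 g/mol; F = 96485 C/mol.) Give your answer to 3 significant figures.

Q = It = 1.91 × 25128 = 47990 C
n(e⁻) = 47990 / 96485 = 0.4974 mol
Au³⁺ + 3e⁻ → Au, so n(Au) = 0.4974 / 3 = 0.1658 mol
m = 0.1658 × 196.97 = 32.7 g

32.7 g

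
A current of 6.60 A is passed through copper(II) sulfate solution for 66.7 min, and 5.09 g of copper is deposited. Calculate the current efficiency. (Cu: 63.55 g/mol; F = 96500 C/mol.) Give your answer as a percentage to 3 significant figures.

58.5%

Q = 6.60 × 4002 = 26410 C
n(e⁻) = 26410 / 96500 = 0.2737 mol
Cu²⁺ + 2e⁻ → Cu, so theoretical n(Cu) = 0.1369 mol → 8.700 g
Efficiency = 5.09 / 8.700 = 0.5851 = 58.5%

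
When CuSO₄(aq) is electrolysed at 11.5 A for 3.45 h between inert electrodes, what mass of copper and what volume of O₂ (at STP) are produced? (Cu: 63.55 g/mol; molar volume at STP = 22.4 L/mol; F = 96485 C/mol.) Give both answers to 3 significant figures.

Q = 11.5 × 12420 = 1.428×10^5 C; n(e⁻) = 1.428×10^5 / 96485 = 1.480 mol
Cathode: Cu²⁺ + 2e⁻ → Cu → n(Cu) = 1.480/2 = 0.7400 mol → 47.0 g
Anode: 2H₂O → O₂ + 4H⁺ + 4e⁻ → n(O₂) = 1.480/4 = 0.3700 mol → 8.29 L

47.0 g Cu; 8.29 L O₂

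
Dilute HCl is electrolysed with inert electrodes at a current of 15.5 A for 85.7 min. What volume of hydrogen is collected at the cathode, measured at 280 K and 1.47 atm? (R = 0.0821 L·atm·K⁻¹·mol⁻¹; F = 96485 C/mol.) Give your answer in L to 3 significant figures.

Charge passed = 15.5 × 5142 = 79700 C
n(e⁻) = Q/F = 79700/96485 = 0.8260 mol
2H⁺ + 2e⁻ → H₂, so n(H₂) = 0.8260 / 2 = 0.4130 mol
V = nRT/P = 0.4130 × 0.0821 × 280 / 1.47 = 6.459 L

6.46 L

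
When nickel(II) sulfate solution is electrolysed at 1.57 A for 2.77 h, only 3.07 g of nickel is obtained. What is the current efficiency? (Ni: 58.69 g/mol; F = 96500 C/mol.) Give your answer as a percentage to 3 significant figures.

64.5%

Q = 1.57 × 9972 = 15660 C
n(e⁻) = 15660 / 96500 = 0.1623 mol
Ni²⁺ + 2e⁻ → Ni, so theoretical n(Ni) = 0.08115 mol → 4.763 g
Efficiency = 3.07 / 4.763 = 0.6446 = 64.5%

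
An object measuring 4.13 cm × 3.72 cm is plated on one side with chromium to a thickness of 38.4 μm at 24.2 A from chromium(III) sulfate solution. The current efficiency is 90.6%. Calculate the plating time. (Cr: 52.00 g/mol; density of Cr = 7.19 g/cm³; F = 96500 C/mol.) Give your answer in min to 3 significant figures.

Plated area = 4.13 × 3.72 = 15.36 cm²
Volume = 15.36 × 38.4×10⁻⁴ cm = 0.05898 cm³
m(Cr) = 0.05898 × 7.19 = 0.4241 g
n(Cr) = 0.4241 / 52.00 = 0.008156 mol; n(e⁻) = 3 × 0.008156 = 0.02447 mol
Q = 0.02447 × 96500 / 0.906 = 2606 C
t = 2606 / 24.2 = 107.7 s = 1.80 min

1.80 min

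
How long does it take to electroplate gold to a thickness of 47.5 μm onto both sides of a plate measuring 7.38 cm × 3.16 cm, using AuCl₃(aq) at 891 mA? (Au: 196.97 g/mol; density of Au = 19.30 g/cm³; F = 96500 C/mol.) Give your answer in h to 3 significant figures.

Plated area = 2 × 7.38 × 3.16 = 46.64 cm²
Volume = 46.64 × 47.5×10⁻⁴ cm = 0.2215 cm³
m(Au) = 0.2215 × 19.30 = 4.275 g
n(Au) = 4.275 / 196.97 = 0.02170 mol; n(e⁻) = 3 × 0.02170 = 0.06510 mol
Q = 0.06510 × 96500 = 6282 C
t = 6282 / 0.891 = 7051 s = 1.96 h

1.96 h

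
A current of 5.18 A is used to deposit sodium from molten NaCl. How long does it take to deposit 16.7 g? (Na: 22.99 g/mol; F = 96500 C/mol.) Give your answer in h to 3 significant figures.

3.76 h

n(Na) = 16.7 / 22.99 = 0.7264 mol
Na⁺ + e⁻ → Na, so n(e⁻) = 0.7264 mol
Q = 0.7264 × 96500 = 70100 C
t = Q / I = 70100 / 5.18 = 13530 s = 3.76 h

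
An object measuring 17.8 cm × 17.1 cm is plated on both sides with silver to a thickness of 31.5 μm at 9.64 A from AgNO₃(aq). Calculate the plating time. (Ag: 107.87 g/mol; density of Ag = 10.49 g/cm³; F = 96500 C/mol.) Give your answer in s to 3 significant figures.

1870 s

Plated area = 2 × 17.8 × 17.1 = 608.8 cm²
Volume = 608.8 × 31.5×10⁻⁴ cm = 1.918 cm³
m(Ag) = 1.918 × 10.49 = 20.12 g
n(Ag) = 20.12 / 107.87 = 0.1865 mol; n(e⁻) = 0.1865 mol
Q = 0.1865 × 96500 = 18000 C
t = 18000 / 9.64 = 1867 s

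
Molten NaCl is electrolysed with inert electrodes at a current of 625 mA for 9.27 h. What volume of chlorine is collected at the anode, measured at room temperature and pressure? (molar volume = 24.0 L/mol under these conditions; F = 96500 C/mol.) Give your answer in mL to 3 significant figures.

2590 mL

Charge passed = 0.625 × 33372 = 20860 C
n(e⁻) = Q/F = 20860/96500 = 0.2162 mol
2Cl⁻ → Cl₂ + 2e⁻, so n(Cl₂) = 0.2162 / 2 = 0.1081 mol
V = 0.1081 × 24.0 = 2.594 L
= 2590 mL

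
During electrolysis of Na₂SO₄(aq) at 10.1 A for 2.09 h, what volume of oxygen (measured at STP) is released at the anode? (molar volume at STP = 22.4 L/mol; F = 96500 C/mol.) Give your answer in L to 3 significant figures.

4.41 L

Charge passed = 10.1 × 7524 = 75990 C
n(e⁻) = Q/F = 75990/96500 = 0.7875 mol
2H₂O → O₂ + 4H⁺ + 4e⁻, so n(O₂) = 0.7875 / 4 = 0.1969 mol
V = 0.1969 × 22.4 = 4.411 L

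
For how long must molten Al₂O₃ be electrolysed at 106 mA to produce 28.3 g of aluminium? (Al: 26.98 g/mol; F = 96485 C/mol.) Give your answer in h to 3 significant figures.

n(Al) = 28.3 / 26.98 = 1.049 mol
Al³⁺ + 3e⁻ → Al, so n(e⁻) = 3 × 1.049 = 3.147 mol
Q = 3.147 × 96485 = 3.036×10^5 C
t = Q / I = 3.036×10^5 / 0.106 = 2.864×10^6 s = 796 h

796 h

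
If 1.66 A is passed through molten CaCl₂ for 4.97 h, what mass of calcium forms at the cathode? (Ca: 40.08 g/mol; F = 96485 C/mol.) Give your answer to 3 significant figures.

6.17 g

Q = It = 1.66 × 17892 = 29700 C
Moles of electrons = 29700 / 96485 = 0.3078 mol
Ca²⁺ + 2e⁻ → Ca, so n(Ca) = 0.3078 / 2 = 0.1539 mol
m = 0.1539 × 40.08 = 6.17 g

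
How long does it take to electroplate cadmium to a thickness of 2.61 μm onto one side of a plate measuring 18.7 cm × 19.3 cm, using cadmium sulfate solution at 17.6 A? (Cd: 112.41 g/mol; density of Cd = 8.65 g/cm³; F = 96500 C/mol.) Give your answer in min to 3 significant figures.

1.32 min

Plated area = 18.7 × 19.3 = 360.9 cm²
Volume = 360.9 × 2.61×10⁻⁴ cm = 0.09419 cm³
m(Cd) = 0.09419 × 8.65 = 0.8147 g
n(Cd) = 0.8147 / 112.41 = 0.007248 mol; n(e⁻) = 2 × 0.007248 = 0.01450 mol
Q = 0.01450 × 96500 = 1399 C
t = 1399 / 17.6 = 79.49 s = 1.32 min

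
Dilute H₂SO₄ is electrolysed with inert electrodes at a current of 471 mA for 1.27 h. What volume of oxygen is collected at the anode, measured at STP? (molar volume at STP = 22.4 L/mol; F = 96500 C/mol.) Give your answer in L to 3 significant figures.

Q = It = 0.471 × 4572 = 2153 C
n(e⁻) = 2153 / 96500 = 0.02231 mol
2H₂O → O₂ + 4H⁺ + 4e⁻, so n(O₂) = 0.02231 / 4 = 0.005578 mol
V = 0.005578 × 22.4 = 0.1249 L

0.125 L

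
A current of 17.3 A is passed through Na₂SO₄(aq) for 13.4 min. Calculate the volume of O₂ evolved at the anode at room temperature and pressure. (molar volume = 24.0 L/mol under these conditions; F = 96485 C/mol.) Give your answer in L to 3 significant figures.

Q = It = 17.3 × 804 = 13910 C
n(e⁻) = Q/F = 13910/96485 = 0.1442 mol
2H₂O → O₂ + 4H⁺ + 4e⁻, so n(O₂) = 0.1442 / 4 = 0.03605 mol
V = 0.03605 × 24.0 = 0.8652 L

0.865 L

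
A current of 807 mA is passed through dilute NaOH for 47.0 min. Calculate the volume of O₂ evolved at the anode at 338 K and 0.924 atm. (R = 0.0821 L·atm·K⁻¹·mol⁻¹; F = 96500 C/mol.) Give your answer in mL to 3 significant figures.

Q = 0.807 A × 2820 s = 2276 C
Moles of electrons = 2276 / 96500 = 0.02359 mol
2H₂O → O₂ + 4H⁺ + 4e⁻, so n(O₂) = 0.02359 / 4 = 0.005898 mol
V = nRT/P = 0.005898 × 0.0821 × 338 / 0.924 = 0.1771 L
= 177 mL

177 mL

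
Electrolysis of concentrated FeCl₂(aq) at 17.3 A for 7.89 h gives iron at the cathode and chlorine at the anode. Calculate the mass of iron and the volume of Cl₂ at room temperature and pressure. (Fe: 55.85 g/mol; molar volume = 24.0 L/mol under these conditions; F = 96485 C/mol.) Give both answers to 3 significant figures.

142 g Fe; 61.1 L Cl₂

Q = 17.3 × 28404 = 4.914×10^5 C; n(e⁻) = 4.914×10^5 / 96485 = 5.093 mol
Cathode: Fe²⁺ + 2e⁻ → Fe → n(Fe) = 5.093/2 = 2.547 mol → 142 g
Anode: 2Cl⁻ → Cl₂ + 2e⁻ → n(Cl₂) = 5.093/2 = 2.547 mol → 61.1 L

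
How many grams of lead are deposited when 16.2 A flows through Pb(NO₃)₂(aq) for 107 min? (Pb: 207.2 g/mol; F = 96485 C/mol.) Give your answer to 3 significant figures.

112 g

Q = 16.2 A × 6420 s = 1.040×10^5 C
Moles of electrons = 1.040×10^5 / 96485 = 1.078 mol
Pb²⁺ + 2e⁻ → Pb, so n(Pb) = 1.078 / 2 = 0.5390 mol
m = 0.5390 × 207.2 = 112 g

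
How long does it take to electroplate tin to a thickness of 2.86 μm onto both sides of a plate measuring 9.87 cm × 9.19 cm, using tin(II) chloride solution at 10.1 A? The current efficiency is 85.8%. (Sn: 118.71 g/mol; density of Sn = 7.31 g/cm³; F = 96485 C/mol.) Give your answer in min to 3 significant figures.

1.19 min

Plated area = 2 × 9.87 × 9.19 = 181.4 cm²
Volume = 181.4 × 2.86×10⁻⁴ cm = 0.05188 cm³
m(Sn) = 0.05188 × 7.31 = 0.3792 g
n(Sn) = 0.3792 / 118.71 = 0.003194 mol; n(e⁻) = 2 × 0.003194 = 0.006388 mol
Q = 0.006388 × 96485 / 0.858 = 718.4 C
t = 718.4 / 10.1 = 71.13 s = 1.19 min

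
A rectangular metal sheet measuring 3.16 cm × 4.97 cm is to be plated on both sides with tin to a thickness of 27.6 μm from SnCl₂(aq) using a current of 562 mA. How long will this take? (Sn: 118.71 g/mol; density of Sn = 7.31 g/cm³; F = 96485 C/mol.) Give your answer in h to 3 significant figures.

Plated area = 2 × 3.16 × 4.97 = 31.41 cm²
Volume = 31.41 × 27.6×10⁻⁴ cm = 0.08669 cm³
m(Sn) = 0.08669 × 7.31 = 0.6337 g
n(Sn) = 0.6337 / 118.71 = 0.005338 mol; n(e⁻) = 2 × 0.005338 = 0.01068 mol
Q = 0.01068 × 96485 = 1030 C
t = 1030 / 0.562 = 1833 s = 0.509 h

0.509 h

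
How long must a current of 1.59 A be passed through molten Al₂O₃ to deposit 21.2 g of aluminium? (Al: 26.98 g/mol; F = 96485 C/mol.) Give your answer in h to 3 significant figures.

n(Al) = 21.2 / 26.98 = 0.7858 mol
Al³⁺ + 3e⁻ → Al, so n(e⁻) = 3 × 0.7858 = 2.357 mol
Q = 2.357 × 96485 = 2.274×10^5 C
t = Q / I = 2.274×10^5 / 1.59 = 1.430×10^5 s = 39.7 h

39.7 h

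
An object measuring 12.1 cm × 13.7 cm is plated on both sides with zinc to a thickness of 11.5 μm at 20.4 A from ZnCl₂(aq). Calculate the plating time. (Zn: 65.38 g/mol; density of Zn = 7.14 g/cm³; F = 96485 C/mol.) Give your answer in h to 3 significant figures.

Plated area = 2 × 12.1 × 13.7 = 331.5 cm²
Volume = 331.5 × 11.5×10⁻⁴ cm = 0.3812 cm³
m(Zn) = 0.3812 × 7.14 = 2.722 g
n(Zn) = 2.722 / 65.38 = 0.04163 mol; n(e⁻) = 2 × 0.04163 = 0.08326 mol
Q = 0.08326 × 96485 = 8033 C
t = 8033 / 20.4 = 393.8 s = 0.109 h

0.109 h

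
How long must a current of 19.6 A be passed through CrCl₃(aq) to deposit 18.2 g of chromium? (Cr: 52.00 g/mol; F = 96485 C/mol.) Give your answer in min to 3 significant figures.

n(Cr) = 18.2 / 52.00 = 0.3500 mol
Cr³⁺ + 3e⁻ → Cr, so n(e⁻) = 3 × 0.3500 = 1.050 mol
Q = 1.050 × 96485 = 1.013×10^5 C
t = Q / I = 1.013×10^5 / 19.6 = 5168 s = 86.1 min

86.1 min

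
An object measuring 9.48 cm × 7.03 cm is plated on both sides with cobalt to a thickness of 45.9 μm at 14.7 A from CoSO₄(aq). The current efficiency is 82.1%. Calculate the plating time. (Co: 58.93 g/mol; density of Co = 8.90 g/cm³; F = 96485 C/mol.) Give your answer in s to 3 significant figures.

1480 s

Plated area = 2 × 9.48 × 7.03 = 133.3 cm²
Volume = 133.3 × 45.9×10⁻⁴ cm = 0.6118 cm³
m(Co) = 0.6118 × 8.90 = 5.445 g
n(Co) = 5.445 / 58.93 = 0.09240 mol; n(e⁻) = 2 × 0.09240 = 0.1848 mol
Q = 0.1848 × 96485 / 0.821 = 21720 C
t = 21720 / 14.7 = 1478 s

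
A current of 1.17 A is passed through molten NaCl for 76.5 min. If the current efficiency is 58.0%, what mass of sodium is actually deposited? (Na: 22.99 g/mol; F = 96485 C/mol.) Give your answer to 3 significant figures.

Q = 1.17 × 4590 = 5370 C
n(e⁻) = 5370 / 96485 = 0.05566 mol
Na⁺ + e⁻ → Na, so theoretical m(Na) = 0.05566 × 22.99 = 1.280 g
Actual mass = 58.0% × 1.280 = 0.742 g

0.742 g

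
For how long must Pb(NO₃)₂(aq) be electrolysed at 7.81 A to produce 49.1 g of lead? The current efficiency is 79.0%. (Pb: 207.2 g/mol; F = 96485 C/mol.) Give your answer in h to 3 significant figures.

n(Pb) = 49.1 / 207.2 = 0.2370 mol
Pb²⁺ + 2e⁻ → Pb, so n(e⁻) = 2 × 0.2370 = 0.4740 mol
Q = 0.4740 × 96485 / 0.790 = 57890 C
t = Q / I = 57890 / 7.81 = 7412 s = 2.06 h

2.06 h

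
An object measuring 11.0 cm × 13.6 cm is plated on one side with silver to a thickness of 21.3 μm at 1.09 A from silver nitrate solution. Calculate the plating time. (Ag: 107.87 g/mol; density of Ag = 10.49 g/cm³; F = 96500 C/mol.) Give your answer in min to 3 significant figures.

45.7 min

Plated area = 11.0 × 13.6 = 149.6 cm²
Volume = 149.6 × 21.3×10⁻⁴ cm = 0.3186 cm³
m(Ag) = 0.3186 × 10.49 = 3.342 g
n(Ag) = 3.342 / 107.87 = 0.03098 mol; n(e⁻) = 0.03098 mol
Q = 0.03098 × 96500 = 2990 C
t = 2990 / 1.09 = 2743 s = 45.7 min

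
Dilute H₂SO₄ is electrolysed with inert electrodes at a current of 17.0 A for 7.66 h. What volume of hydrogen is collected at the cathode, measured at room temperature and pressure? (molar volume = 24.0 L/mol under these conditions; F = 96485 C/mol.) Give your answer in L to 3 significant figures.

Q = 17.0 A × 27576 s = 4.688×10^5 C
Moles of electrons = 4.688×10^5 / 96485 = 4.859 mol
2H⁺ + 2e⁻ → H₂, so n(H₂) = 4.859 / 2 = 2.430 mol
V = 2.430 × 24.0 = 58.32 L

58.3 L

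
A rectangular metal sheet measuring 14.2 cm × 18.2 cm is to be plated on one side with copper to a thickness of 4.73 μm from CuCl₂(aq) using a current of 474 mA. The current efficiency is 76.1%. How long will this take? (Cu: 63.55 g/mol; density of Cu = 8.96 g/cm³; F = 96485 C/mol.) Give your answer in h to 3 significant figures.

2.56 h

Plated area = 14.2 × 18.2 = 258.4 cm²
Volume = 258.4 × 4.73×10⁻⁴ cm = 0.1222 cm³
m(Cu) = 0.1222 × 8.96 = 1.095 g
n(Cu) = 1.095 / 63.55 = 0.01723 mol; n(e⁻) = 2 × 0.01723 = 0.03446 mol
Q = 0.03446 × 96485 / 0.761 = 4369 C
t = 4369 / 0.474 = 9217 s = 2.56 h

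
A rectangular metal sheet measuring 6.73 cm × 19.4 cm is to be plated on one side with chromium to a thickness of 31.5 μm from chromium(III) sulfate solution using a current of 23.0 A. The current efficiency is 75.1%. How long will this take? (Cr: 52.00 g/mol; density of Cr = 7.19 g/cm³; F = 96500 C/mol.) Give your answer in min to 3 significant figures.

15.9 min

Plated area = 6.73 × 19.4 = 130.6 cm²
Volume = 130.6 × 31.5×10⁻⁴ cm = 0.4114 cm³
m(Cr) = 0.4114 × 7.19 = 2.958 g
n(Cr) = 2.958 / 52.00 = 0.05688 mol; n(e⁻) = 3 × 0.05688 = 0.1706 mol
Q = 0.1706 × 96500 / 0.751 = 21920 C
t = 21920 / 23.0 = 953.0 s = 15.9 min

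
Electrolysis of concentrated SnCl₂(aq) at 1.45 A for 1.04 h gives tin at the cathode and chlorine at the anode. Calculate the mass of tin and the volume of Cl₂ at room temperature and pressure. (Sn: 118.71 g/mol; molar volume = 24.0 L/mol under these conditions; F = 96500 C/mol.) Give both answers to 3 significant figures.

Q = 1.45 × 3744 = 5429 C; n(e⁻) = 5429 / 96500 = 0.05626 mol
Cathode: Sn²⁺ + 2e⁻ → Sn → n(Sn) = 0.05626/2 = 0.02813 mol → 3.34 g
Anode: 2Cl⁻ → Cl₂ + 2e⁻ → n(Cl₂) = 0.05626/2 = 0.02813 mol → 0.675 L

3.34 g Sn; 0.675 L Cl₂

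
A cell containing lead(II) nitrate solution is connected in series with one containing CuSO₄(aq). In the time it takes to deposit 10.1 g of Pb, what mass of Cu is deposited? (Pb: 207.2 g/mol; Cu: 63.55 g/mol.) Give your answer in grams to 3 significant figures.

n(Pb) = 10.1 / 207.2 = 0.04875 mol
Pb²⁺ + 2e⁻ → Pb, so n(e⁻) = 2 × 0.04875 = 0.09750 mol
Same current for the same time ⇒ same n(e⁻) = 0.09750 mol in both cells.
Cu²⁺ + 2e⁻ → Cu, so n(Cu) = 0.09750 / 2 = 0.04875 mol
m(Cu) = 0.04875 × 63.55 = 3.10 g

3.10 g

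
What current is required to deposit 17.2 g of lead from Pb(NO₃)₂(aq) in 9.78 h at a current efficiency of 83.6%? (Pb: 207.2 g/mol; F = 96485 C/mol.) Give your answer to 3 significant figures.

n(Pb) = 17.2 / 207.2 = 0.08301 mol
Pb²⁺ + 2e⁻ → Pb, so n(e⁻) = 2 × 0.08301 = 0.1660 mol
Q = 0.1660 × 96485 / 0.836 = 19160 C
I = Q / t = 19160 / 35208 s = 0.544 A

0.544 A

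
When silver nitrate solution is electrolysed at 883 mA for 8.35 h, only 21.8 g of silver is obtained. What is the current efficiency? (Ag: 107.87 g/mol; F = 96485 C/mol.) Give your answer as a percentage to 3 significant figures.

73.5%

Q = 0.883 × 30060 = 26540 C
n(e⁻) = 26540 / 96485 = 0.2751 mol
Ag⁺ + e⁻ → Ag, so theoretical n(Ag) = 0.2751 mol → 29.68 g
Efficiency = 21.8 / 29.68 = 0.7345 = 73.5%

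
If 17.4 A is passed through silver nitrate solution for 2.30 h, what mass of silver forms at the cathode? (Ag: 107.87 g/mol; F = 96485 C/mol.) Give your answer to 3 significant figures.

Q = 17.4 A × 8280 s = 1.441×10^5 C
n(e⁻) = 1.441×10^5 / 96485 = 1.493 mol
Ag⁺ + e⁻ → Ag, so n(Ag) = 1.493 mol
m = 1.493 × 107.87 = 161 g

161 g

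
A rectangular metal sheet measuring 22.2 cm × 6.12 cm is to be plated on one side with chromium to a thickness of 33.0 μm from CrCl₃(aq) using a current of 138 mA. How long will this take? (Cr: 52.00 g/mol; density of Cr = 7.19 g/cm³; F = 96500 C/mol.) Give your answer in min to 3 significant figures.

2170 min

Plated area = 22.2 × 6.12 = 135.9 cm²
Volume = 135.9 × 33.0×10⁻⁴ cm = 0.4485 cm³
m(Cr) = 0.4485 × 7.19 = 3.225 g
n(Cr) = 3.225 / 52.00 = 0.06202 mol; n(e⁻) = 3 × 0.06202 = 0.1861 mol
Q = 0.1861 × 96500 = 17960 C
t = 17960 / 0.138 = 1.301×10^5 s = 2170 min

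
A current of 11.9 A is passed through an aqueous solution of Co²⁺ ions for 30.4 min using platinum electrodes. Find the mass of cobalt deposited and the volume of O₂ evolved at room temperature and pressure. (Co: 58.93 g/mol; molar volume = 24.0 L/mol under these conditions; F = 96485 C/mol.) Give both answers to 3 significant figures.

Q = 11.9 × 1824 = 21710 C; n(e⁻) = 21710 / 96485 = 0.2250 mol
Cathode: Co²⁺ + 2e⁻ → Co → n(Co) = 0.2250/2 = 0.1125 mol → 6.63 g
Anode: 2H₂O → O₂ + 4H⁺ + 4e⁻ → n(O₂) = 0.2250/4 = 0.05625 mol → 1.35 L

6.63 g Co; 1.35 L O₂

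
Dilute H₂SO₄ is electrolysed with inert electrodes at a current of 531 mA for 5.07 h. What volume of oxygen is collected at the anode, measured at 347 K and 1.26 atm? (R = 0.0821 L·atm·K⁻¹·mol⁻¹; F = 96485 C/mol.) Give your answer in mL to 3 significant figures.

Q = It = 0.531 × 18252 = 9692 C
Moles of electrons = 9692 / 96485 = 0.1005 mol
2H₂O → O₂ + 4H⁺ + 4e⁻, so n(O₂) = 0.1005 / 4 = 0.02513 mol
V = nRT/P = 0.02513 × 0.0821 × 347 / 1.26 = 0.5682 L
= 568 mL

568 mL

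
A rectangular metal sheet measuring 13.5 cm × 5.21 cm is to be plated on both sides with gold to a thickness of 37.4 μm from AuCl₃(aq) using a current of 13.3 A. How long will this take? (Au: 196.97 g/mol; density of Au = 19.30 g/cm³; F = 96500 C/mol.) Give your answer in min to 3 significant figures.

Plated area = 2 × 13.5 × 5.21 = 140.7 cm²
Volume = 140.7 × 37.4×10⁻⁴ cm = 0.5262 cm³
m(Au) = 0.5262 × 19.30 = 10.16 g
n(Au) = 10.16 / 196.97 = 0.05158 mol; n(e⁻) = 3 × 0.05158 = 0.1547 mol
Q = 0.1547 × 96500 = 14930 C
t = 14930 / 13.3 = 1123 s = 18.7 min

18.7 min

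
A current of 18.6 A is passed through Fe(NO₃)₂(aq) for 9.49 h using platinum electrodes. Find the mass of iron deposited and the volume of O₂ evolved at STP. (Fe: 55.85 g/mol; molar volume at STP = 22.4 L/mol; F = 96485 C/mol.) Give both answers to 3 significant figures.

Q = 18.6 × 34164 = 6.355×10^5 C; n(e⁻) = 6.355×10^5 / 96485 = 6.587 mol
Cathode: Fe²⁺ + 2e⁻ → Fe → n(Fe) = 6.587/2 = 3.294 mol → 184 g
Anode: 2H₂O → O₂ + 4H⁺ + 4e⁻ → n(O₂) = 6.587/4 = 1.647 mol → 36.9 L

184 g Fe; 36.9 L O₂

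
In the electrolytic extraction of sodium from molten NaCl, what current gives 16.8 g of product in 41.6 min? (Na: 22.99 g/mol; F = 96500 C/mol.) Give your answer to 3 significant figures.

n(Na) = 16.8 / 22.99 = 0.7308 mol
Na⁺ + e⁻ → Na, so n(e⁻) = 0.7308 mol
Q = 0.7308 × 96500 = 70520 C
I = Q / t = 70520 / 2496 s = 28.3 A

28.3 A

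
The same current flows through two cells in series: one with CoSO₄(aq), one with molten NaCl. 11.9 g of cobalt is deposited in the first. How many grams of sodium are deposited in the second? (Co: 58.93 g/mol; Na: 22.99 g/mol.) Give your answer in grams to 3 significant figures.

9.28 g

n(Co) = 11.9 / 58.93 = 0.2019 mol
Co²⁺ + 2e⁻ → Co, so n(e⁻) = 2 × 0.2019 = 0.4038 mol
Since the cells are in series, n(e⁻) in the Na cell is also 0.4038 mol.
Na⁺ + e⁻ → Na, so n(Na) = 0.4038 mol
m(Na) = 0.4038 × 22.99 = 9.28 g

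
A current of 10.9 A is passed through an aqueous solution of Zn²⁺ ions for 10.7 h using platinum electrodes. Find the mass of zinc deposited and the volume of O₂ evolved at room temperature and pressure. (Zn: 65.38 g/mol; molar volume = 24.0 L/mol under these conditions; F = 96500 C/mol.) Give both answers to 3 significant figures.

142 g Zn; 26.1 L O₂

Q = 10.9 × 38520 = 4.199×10^5 C; n(e⁻) = 4.199×10^5 / 96500 = 4.351 mol
Cathode: Zn²⁺ + 2e⁻ → Zn → n(Zn) = 4.351/2 = 2.176 mol → 142 g
Anode: 2H₂O → O₂ + 4H⁺ + 4e⁻ → n(O₂) = 4.351/4 = 1.088 mol → 26.1 L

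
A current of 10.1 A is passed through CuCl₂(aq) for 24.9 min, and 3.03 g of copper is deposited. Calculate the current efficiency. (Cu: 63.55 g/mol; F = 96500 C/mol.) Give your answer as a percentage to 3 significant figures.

61.0%

Q = 10.1 × 1494 = 15090 C
n(e⁻) = 15090 / 96500 = 0.1564 mol
Cu²⁺ + 2e⁻ → Cu, so theoretical n(Cu) = 0.07820 mol → 4.970 g
Efficiency = 3.03 / 4.970 = 0.6097 = 61.0%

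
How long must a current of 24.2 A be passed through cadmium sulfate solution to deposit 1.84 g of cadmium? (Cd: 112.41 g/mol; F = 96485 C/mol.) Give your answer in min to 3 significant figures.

2.18 min

n(Cd) = 1.84 / 112.41 = 0.01637 mol
Cd²⁺ + 2e⁻ → Cd, so n(e⁻) = 2 × 0.01637 = 0.03274 mol
Q = 0.03274 × 96485 = 3159 C
t = Q / I = 3159 / 24.2 = 130.5 s = 2.18 min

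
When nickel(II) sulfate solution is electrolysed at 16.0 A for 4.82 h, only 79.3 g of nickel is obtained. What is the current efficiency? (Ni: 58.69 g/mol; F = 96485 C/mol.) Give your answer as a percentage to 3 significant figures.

93.9%

Q = 16.0 × 17352 = 2.776×10^5 C
n(e⁻) = 2.776×10^5 / 96485 = 2.877 mol
Ni²⁺ + 2e⁻ → Ni, so theoretical n(Ni) = 1.439 mol → 84.45 g
Efficiency = 79.3 / 84.45 = 0.9390 = 93.9%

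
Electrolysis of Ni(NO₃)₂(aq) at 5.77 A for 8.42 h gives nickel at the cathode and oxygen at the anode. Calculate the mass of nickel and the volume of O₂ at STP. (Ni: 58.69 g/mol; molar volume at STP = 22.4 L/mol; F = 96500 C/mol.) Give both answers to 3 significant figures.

53.2 g Ni; 10.1 L O₂

Q = 5.77 × 30312 = 1.749×10^5 C; n(e⁻) = 1.749×10^5 / 96500 = 1.812 mol
Cathode: Ni²⁺ + 2e⁻ → Ni → n(Ni) = 1.812/2 = 0.9060 mol → 53.2 g
Anode: 2H₂O → O₂ + 4H⁺ + 4e⁻ → n(O₂) = 1.812/4 = 0.4530 mol → 10.1 L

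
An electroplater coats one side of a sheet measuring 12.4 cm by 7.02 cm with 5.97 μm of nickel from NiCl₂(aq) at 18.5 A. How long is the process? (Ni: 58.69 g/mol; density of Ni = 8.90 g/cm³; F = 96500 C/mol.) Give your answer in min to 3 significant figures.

1.37 min

Plated area = 12.4 × 7.02 = 87.05 cm²
Volume = 87.05 × 5.97×10⁻⁴ cm = 0.05197 cm³
m(Ni) = 0.05197 × 8.90 = 0.4625 g
n(Ni) = 0.4625 / 58.69 = 0.007880 mol; n(e⁻) = 2 × 0.007880 = 0.01576 mol
Q = 0.01576 × 96500 = 1521 C
t = 1521 / 18.5 = 82.22 s = 1.37 min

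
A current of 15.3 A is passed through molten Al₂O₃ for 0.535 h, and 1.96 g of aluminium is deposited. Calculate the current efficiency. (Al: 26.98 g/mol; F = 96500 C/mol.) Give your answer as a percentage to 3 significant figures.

71.4%

Q = 15.3 × 1926 = 29470 C
n(e⁻) = 29470 / 96500 = 0.3054 mol
Al³⁺ + 3e⁻ → Al, so theoretical n(Al) = 0.1018 mol → 2.747 g
Efficiency = 1.96 / 2.747 = 0.7135 = 71.4%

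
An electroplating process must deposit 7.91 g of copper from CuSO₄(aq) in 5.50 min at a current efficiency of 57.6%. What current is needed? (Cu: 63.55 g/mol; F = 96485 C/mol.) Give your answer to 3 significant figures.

n(Cu) = 7.91 / 63.55 = 0.1245 mol
Cu²⁺ + 2e⁻ → Cu, so n(e⁻) = 2 × 0.1245 = 0.2490 mol
Q = 0.2490 × 96485 / 0.576 = 41710 C
I = Q / t = 41710 / 330 s = 126 A

126 A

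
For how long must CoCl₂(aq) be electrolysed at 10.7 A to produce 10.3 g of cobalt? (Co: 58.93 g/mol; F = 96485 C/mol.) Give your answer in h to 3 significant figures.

0.876 h

n(Co) = 10.3 / 58.93 = 0.1748 mol
Co²⁺ + 2e⁻ → Co, so n(e⁻) = 2 × 0.1748 = 0.3496 mol
Q = 0.3496 × 96485 = 33730 C
t = Q / I = 33730 / 10.7 = 3152 s = 0.876 h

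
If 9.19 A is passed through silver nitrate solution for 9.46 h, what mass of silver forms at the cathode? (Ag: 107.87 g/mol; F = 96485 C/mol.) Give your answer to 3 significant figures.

350 g

Q = It = 9.19 × 34056 = 3.130×10^5 C
Moles of electrons = 3.130×10^5 / 96485 = 3.244 mol
Ag⁺ + e⁻ → Ag, so n(Ag) = 3.244 mol
m = 3.244 × 107.87 = 350 g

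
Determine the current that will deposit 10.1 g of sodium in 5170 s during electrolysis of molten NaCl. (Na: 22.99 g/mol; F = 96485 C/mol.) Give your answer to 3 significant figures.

n(Na) = 10.1 / 22.99 = 0.4393 mol
Na⁺ + e⁻ → Na, so n(e⁻) = 0.4393 mol
Q = 0.4393 × 96485 = 42390 C
I = Q / t = 42390 / 5170 s = 8.20 A

8.20 A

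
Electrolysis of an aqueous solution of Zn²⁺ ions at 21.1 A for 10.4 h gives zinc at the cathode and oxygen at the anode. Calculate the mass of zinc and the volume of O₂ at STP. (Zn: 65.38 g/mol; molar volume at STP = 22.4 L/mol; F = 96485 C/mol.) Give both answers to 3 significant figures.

268 g Zn; 45.9 L O₂

Q = 21.1 × 37440 = 7.900×10^5 C; n(e⁻) = 7.900×10^5 / 96485 = 8.188 mol
Cathode: Zn²⁺ + 2e⁻ → Zn → n(Zn) = 8.188/2 = 4.094 mol → 268 g
Anode: 2H₂O → O₂ + 4H⁺ + 4e⁻ → n(O₂) = 8.188/4 = 2.047 mol → 45.9 L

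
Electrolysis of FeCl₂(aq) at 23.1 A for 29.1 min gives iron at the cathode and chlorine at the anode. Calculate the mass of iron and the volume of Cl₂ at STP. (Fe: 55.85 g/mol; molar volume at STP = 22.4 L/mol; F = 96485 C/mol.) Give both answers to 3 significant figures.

Q = 23.1 × 1746 = 40330 C; n(e⁻) = 40330 / 96485 = 0.4180 mol
Cathode: Fe²⁺ + 2e⁻ → Fe → n(Fe) = 0.4180/2 = 0.2090 mol → 11.7 g
Anode: 2Cl⁻ → Cl₂ + 2e⁻ → n(Cl₂) = 0.4180/2 = 0.2090 mol → 4.68 L

11.7 g Fe; 4.68 L Cl₂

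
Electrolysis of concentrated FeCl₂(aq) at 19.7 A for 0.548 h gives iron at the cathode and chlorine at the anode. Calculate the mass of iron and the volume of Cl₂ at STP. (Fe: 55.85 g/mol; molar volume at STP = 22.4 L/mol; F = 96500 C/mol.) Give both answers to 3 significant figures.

Q = 19.7 × 1972.8 = 38860 C; n(e⁻) = 38860 / 96500 = 0.4027 mol
Cathode: Fe²⁺ + 2e⁻ → Fe → n(Fe) = 0.4027/2 = 0.2014 mol → 11.2 g
Anode: 2Cl⁻ → Cl₂ + 2e⁻ → n(Cl₂) = 0.4027/2 = 0.2014 mol → 4.51 L

11.2 g Fe; 4.51 L Cl₂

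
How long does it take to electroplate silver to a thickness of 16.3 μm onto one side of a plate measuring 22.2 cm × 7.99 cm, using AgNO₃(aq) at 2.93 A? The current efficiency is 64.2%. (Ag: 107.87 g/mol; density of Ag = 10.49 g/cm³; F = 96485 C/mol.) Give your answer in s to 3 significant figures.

1440 s

Plated area = 22.2 × 7.99 = 177.4 cm²
Volume = 177.4 × 16.3×10⁻⁴ cm = 0.2892 cm³
m(Ag) = 0.2892 × 10.49 = 3.034 g
n(Ag) = 3.034 / 107.87 = 0.02813 mol; n(e⁻) = 0.02813 mol
Q = 0.02813 × 96485 / 0.642 = 4228 C
t = 4228 / 2.93 = 1443 s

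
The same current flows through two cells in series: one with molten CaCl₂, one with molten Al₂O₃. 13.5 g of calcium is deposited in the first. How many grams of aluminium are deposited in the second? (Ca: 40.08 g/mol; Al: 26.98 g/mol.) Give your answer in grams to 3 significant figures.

6.06 g

n(Ca) = 13.5 / 40.08 = 0.3368 mol
Ca²⁺ + 2e⁻ → Ca, so n(e⁻) = 2 × 0.3368 = 0.6736 mol
Since the cells are in series, n(e⁻) in the Al cell is also 0.6736 mol.
Al³⁺ + 3e⁻ → Al, so n(Al) = 0.6736 / 3 = 0.2245 mol
m(Al) = 0.2245 × 26.98 = 6.06 g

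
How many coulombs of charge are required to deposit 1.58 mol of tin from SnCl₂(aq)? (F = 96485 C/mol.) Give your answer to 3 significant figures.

3.05×10^5 C

Sn²⁺ + 2e⁻ → Sn, so n(e⁻) = 2 × 1.58 = 3.160 mol
Q = 3.160 × 96485 = 3.049×10^5 C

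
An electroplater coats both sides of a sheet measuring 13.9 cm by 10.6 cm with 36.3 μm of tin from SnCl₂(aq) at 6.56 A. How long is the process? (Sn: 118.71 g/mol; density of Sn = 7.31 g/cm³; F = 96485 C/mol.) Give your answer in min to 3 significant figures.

Plated area = 2 × 13.9 × 10.6 = 294.7 cm²
Volume = 294.7 × 36.3×10⁻⁴ cm = 1.070 cm³
m(Sn) = 1.070 × 7.31 = 7.822 g
n(Sn) = 7.822 / 118.71 = 0.06589 mol; n(e⁻) = 2 × 0.06589 = 0.1318 mol
Q = 0.1318 × 96485 = 12720 C
t = 12720 / 6.56 = 1939 s = 32.3 min

32.3 min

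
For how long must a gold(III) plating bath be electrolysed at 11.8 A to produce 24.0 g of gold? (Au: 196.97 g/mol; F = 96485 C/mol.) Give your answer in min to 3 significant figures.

n(Au) = 24.0 / 196.97 = 0.1218 mol
Au³⁺ + 3e⁻ → Au, so n(e⁻) = 3 × 0.1218 = 0.3654 mol
Q = 0.3654 × 96485 = 35260 C
t = Q / I = 35260 / 11.8 = 2988 s = 49.8 min

49.8 min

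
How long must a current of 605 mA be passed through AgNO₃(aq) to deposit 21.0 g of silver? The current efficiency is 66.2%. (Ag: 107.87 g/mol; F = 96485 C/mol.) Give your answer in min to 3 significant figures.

782 min

n(Ag) = 21.0 / 107.87 = 0.1947 mol
Ag⁺ + e⁻ → Ag, so n(e⁻) = 0.1947 mol
Q = 0.1947 × 96485 / 0.662 = 28380 C
t = Q / I = 28380 / 0.605 = 46910 s = 782 min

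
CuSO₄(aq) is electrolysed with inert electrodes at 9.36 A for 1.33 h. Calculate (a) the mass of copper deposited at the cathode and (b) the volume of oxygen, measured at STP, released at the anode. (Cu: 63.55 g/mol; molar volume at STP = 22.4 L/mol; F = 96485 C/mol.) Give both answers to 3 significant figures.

Q = 9.36 × 4788 = 44820 C; n(e⁻) = 44820 / 96485 = 0.4645 mol
Cathode: Cu²⁺ + 2e⁻ → Cu → n(Cu) = 0.4645/2 = 0.2323 mol → 14.8 g
Anode: 2H₂O → O₂ + 4H⁺ + 4e⁻ → n(O₂) = 0.4645/4 = 0.1161 mol → 2.60 L

14.8 g Cu; 2.60 L O₂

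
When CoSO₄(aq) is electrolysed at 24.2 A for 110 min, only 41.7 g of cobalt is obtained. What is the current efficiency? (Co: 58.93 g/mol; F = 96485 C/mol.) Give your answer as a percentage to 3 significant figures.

Q = 24.2 × 6600 = 1.597×10^5 C
n(e⁻) = 1.597×10^5 / 96485 = 1.655 mol
Co²⁺ + 2e⁻ → Co, so theoretical n(Co) = 0.8275 mol → 48.76 g
Efficiency = 41.7 / 48.76 = 0.8552 = 85.5%

85.5%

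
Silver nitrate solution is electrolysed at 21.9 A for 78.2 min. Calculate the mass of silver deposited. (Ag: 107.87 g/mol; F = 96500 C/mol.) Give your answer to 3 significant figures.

Q = 21.9 A × 4692 s = 1.028×10^5 C
n(e⁻) = 1.028×10^5 / 96500 = 1.065 mol
Ag⁺ + e⁻ → Ag, so n(Ag) = 1.065 mol
m = 1.065 × 107.87 = 115 g

115 g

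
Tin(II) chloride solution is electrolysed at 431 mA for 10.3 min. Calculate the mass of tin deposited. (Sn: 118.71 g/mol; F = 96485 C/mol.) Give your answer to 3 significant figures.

0.164 g

Q = It = 0.431 × 618 = 266.4 C
n(e⁻) = Q/F = 266.4/96485 = 0.002761 mol
Sn²⁺ + 2e⁻ → Sn, so n(Sn) = 0.002761 / 2 = 0.001381 mol
m = 0.001381 × 118.71 = 0.164 g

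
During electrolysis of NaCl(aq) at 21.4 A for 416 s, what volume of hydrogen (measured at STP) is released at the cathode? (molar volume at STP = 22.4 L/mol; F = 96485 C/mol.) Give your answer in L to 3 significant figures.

Charge passed = 21.4 × 416 = 8902 C
n(e⁻) = Q/F = 8902/96485 = 0.09226 mol
2H⁺ + 2e⁻ → H₂, so n(H₂) = 0.09226 / 2 = 0.04613 mol
V = 0.04613 × 22.4 = 1.033 L

1.03 L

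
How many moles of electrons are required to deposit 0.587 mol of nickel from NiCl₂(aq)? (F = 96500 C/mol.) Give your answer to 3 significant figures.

1.17 mol

Ni²⁺ + 2e⁻ → Ni, so n(e⁻) = 2 × 0.587 = 1.174 mol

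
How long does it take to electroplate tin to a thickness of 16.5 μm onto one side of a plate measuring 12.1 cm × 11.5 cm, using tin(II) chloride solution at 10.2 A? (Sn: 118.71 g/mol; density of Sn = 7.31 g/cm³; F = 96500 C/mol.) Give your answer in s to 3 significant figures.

Plated area = 12.1 × 11.5 = 139.2 cm²
Volume = 139.2 × 16.5×10⁻⁴ cm = 0.2297 cm³
m(Sn) = 0.2297 × 7.31 = 1.679 g
n(Sn) = 1.679 / 118.71 = 0.01414 mol; n(e⁻) = 2 × 0.01414 = 0.02828 mol
Q = 0.02828 × 96500 = 2729 C
t = 2729 / 10.2 = 267.5 s

268 s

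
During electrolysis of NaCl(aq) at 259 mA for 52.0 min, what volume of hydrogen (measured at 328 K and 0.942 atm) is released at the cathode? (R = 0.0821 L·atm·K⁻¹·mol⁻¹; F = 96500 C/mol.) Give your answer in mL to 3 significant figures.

Q = It = 0.259 × 3120 = 808.1 C
n(e⁻) = 808.1 / 96500 = 0.008374 mol
2H⁺ + 2e⁻ → H₂, so n(H₂) = 0.008374 / 2 = 0.004187 mol
V = nRT/P = 0.004187 × 0.0821 × 328 / 0.942 = 0.1197 L
= 120 mL

120 mL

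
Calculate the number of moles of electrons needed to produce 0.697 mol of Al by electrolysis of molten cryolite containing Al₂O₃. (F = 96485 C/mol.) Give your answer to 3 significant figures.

Al³⁺ + 3e⁻ → Al, so n(e⁻) = 3 × 0.697 = 2.091 mol

2.09 mol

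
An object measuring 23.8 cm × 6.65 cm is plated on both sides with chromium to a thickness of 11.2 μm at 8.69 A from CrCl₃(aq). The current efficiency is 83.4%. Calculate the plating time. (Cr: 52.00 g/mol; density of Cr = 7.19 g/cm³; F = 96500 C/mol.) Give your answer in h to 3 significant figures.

0.544 h

Plated area = 2 × 23.8 × 6.65 = 316.5 cm²
Volume = 316.5 × 11.2×10⁻⁴ cm = 0.3545 cm³
m(Cr) = 0.3545 × 7.19 = 2.549 g
n(Cr) = 2.549 / 52.00 = 0.04902 mol; n(e⁻) = 3 × 0.04902 = 0.1471 mol
Q = 0.1471 × 96500 / 0.834 = 17020 C
t = 17020 / 8.69 = 1959 s = 0.544 h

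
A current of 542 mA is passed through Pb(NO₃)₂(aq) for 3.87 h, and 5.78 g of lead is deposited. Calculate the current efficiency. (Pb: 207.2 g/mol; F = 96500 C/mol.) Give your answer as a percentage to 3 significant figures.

71.3%

Q = 0.542 × 13932 = 7551 C
n(e⁻) = 7551 / 96500 = 0.07825 mol
Pb²⁺ + 2e⁻ → Pb, so theoretical n(Pb) = 0.03913 mol → 8.108 g
Efficiency = 5.78 / 8.108 = 0.7129 = 71.3%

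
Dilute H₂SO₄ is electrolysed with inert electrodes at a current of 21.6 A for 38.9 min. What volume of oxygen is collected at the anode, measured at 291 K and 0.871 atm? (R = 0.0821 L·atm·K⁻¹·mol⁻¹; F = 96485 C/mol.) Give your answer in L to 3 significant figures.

Q = 21.6 A × 2334 s = 50410 C
Moles of electrons = 50410 / 96485 = 0.5225 mol
2H₂O → O₂ + 4H⁺ + 4e⁻, so n(O₂) = 0.5225 / 4 = 0.1306 mol
V = nRT/P = 0.1306 × 0.0821 × 291 / 0.871 = 3.582 L

3.58 L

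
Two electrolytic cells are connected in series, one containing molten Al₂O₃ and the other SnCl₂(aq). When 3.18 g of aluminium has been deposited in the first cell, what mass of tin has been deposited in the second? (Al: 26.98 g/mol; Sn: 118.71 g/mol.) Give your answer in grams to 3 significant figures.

21.0 g

n(Al) = 3.18 / 26.98 = 0.1179 mol
Al³⁺ + 3e⁻ → Al, so n(e⁻) = 3 × 0.1179 = 0.3537 mol
The cells are in series, so the same charge (and hence the same n(e⁻) = 0.3537 mol) passes through both.
Sn²⁺ + 2e⁻ → Sn, so n(Sn) = 0.3537 / 2 = 0.1769 mol
m(Sn) = 0.1769 × 118.71 = 21.0 g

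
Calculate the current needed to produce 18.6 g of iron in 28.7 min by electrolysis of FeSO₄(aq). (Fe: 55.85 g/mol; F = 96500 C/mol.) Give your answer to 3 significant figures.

n(Fe) = 18.6 / 55.85 = 0.3330 mol
Fe²⁺ + 2e⁻ → Fe, so n(e⁻) = 2 × 0.3330 = 0.6660 mol
Q = 0.6660 × 96500 = 64270 C
I = Q / t = 64270 / 1722 s = 37.3 A

37.3 A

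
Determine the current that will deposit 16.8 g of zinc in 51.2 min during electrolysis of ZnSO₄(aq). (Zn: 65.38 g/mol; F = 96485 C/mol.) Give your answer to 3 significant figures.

n(Zn) = 16.8 / 65.38 = 0.2570 mol
Zn²⁺ + 2e⁻ → Zn, so n(e⁻) = 2 × 0.2570 = 0.5140 mol
Q = 0.5140 × 96485 = 49590 C
I = Q / t = 49590 / 3072 s = 16.1 A

16.1 A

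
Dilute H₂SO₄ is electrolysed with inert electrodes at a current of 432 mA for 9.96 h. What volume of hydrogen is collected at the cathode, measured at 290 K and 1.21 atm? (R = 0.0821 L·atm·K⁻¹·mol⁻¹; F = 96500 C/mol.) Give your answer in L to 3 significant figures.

Q = 0.432 A × 35856 s = 15490 C
n(e⁻) = 15490 / 96500 = 0.1605 mol
2H⁺ + 2e⁻ → H₂, so n(H₂) = 0.1605 / 2 = 0.08025 mol
V = nRT/P = 0.08025 × 0.0821 × 290 / 1.21 = 1.579 L

1.58 L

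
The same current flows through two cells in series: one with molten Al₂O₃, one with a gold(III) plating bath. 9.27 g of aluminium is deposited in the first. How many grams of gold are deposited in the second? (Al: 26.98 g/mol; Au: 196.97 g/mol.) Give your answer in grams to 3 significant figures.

67.7 g

n(Al) = 9.27 / 26.98 = 0.3436 mol
Al³⁺ + 3e⁻ → Al, so n(e⁻) = 3 × 0.3436 = 1.031 mol
Since the cells are in series, n(e⁻) in the Au cell is also 1.031 mol.
Au³⁺ + 3e⁻ → Au, so n(Au) = 1.031 / 3 = 0.3437 mol
m(Au) = 0.3437 × 196.97 = 67.7 g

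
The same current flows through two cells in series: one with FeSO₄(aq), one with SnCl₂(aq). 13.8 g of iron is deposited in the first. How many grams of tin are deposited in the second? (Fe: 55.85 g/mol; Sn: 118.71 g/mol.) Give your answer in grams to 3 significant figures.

n(Fe) = 13.8 / 55.85 = 0.2471 mol
Fe²⁺ + 2e⁻ → Fe, so n(e⁻) = 2 × 0.2471 = 0.4942 mol
Since the cells are in series, n(e⁻) in the Sn cell is also 0.4942 mol.
Sn²⁺ + 2e⁻ → Sn, so n(Sn) = 0.4942 / 2 = 0.2471 mol
m(Sn) = 0.2471 × 118.71 = 29.3 g

29.3 g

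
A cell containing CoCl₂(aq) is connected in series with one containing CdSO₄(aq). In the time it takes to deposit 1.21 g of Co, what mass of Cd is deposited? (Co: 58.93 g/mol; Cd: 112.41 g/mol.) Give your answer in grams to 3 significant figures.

2.31 g

n(Co) = 1.21 / 58.93 = 0.02053 mol
Co²⁺ + 2e⁻ → Co, so n(e⁻) = 2 × 0.02053 = 0.04106 mol
The cells are in series, so the same charge (and hence the same n(e⁻) = 0.04106 mol) passes through both.
Cd²⁺ + 2e⁻ → Cd, so n(Cd) = 0.04106 / 2 = 0.02053 mol
m(Cd) = 0.02053 × 112.41 = 2.31 g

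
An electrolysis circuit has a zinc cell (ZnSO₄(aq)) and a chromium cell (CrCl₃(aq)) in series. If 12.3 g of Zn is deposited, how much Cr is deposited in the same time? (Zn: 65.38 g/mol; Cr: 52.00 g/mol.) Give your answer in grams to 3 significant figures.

n(Zn) = 12.3 / 65.38 = 0.1881 mol
Zn²⁺ + 2e⁻ → Zn, so n(e⁻) = 2 × 0.1881 = 0.3762 mol
Same current for the same time ⇒ same n(e⁻) = 0.3762 mol in both cells.
Cr³⁺ + 3e⁻ → Cr, so n(Cr) = 0.3762 / 3 = 0.1254 mol
m(Cr) = 0.1254 × 52.00 = 6.52 g

6.52 g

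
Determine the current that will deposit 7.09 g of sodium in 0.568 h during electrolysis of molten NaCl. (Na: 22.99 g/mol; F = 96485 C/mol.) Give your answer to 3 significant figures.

14.6 A

n(Na) = 7.09 / 22.99 = 0.3084 mol
Na⁺ + e⁻ → Na, so n(e⁻) = 0.3084 mol
Q = 0.3084 × 96485 = 29760 C
I = Q / t = 29760 / 2044.8 s = 14.6 A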